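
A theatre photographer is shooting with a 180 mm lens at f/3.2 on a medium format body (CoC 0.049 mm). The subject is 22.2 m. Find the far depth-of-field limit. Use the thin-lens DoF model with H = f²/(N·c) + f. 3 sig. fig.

24.8 m

Hyperfocal distance H = f²/(N·c) + f = 180²/(3.2 × 0.049) + 180 = 32400/0.1568 + 180 ≈ 206812.7 mm ≈ 206.8 m.
Far limit Df = s·(H − f)/(H − s) = 22200 × (206812.7 − 180) / (206812.7 − 22200) = 22200 × 206632.7 / 184612.7 ≈ 24848 mm ≈ 24.8 m.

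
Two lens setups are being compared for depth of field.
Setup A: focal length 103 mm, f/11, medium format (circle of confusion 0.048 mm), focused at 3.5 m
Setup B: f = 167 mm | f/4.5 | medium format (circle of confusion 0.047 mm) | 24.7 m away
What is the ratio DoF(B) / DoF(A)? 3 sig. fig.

Setup A: H = 103²/(11×0.048) + 103 ≈ 20195.8 mm; DoF = Df − Dn = 4212.1 − 2993.8 ≈ 1218.3 mm.
Setup B: H = 167²/(4.5×0.047) + 167 ≈ 132029.9 mm; DoF = Df − Dn = 30345.8 − 20825.4 ≈ 9520.4 mm.
Ratio = 9520.4 / 1218.3 ≈ 7.81.

7.81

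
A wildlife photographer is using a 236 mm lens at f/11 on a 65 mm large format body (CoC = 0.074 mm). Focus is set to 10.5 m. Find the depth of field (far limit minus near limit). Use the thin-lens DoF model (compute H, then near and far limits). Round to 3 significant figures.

Hyperfocal distance H = f²/(N·c) + f = 236²/(11 × 0.074) + 236 = 55696/0.814 + 236 ≈ 68658.6 mm ≈ 68.66 m.
Near limit Dn = s·(H − f)/(H + s − 2f) = 10500 × (68658.6 − 236) / (68658.6 + 10500 − 2 × 236) = 10500 × 68422.6 / 78686.6 ≈ 9130.4 mm.
Far limit Df = s·(H − f)/(H − s) = 10500 × (68658.6 − 236) / (68658.6 − 10500) = 10500 × 68422.6 / 58158.6 ≈ 12353.1 mm.
Depth of field = Df − Dn = 12353.1 − 9130.4 ≈ 3222.7 mm ≈ 3.22 m.

3.22 m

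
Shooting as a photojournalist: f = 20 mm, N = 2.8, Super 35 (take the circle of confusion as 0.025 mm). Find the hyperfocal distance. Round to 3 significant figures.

Hyperfocal distance H = f²/(N·c) + f = 20²/(2.8 × 0.025) + 20 = 400/0.07 + 20 ≈ 5734.3 mm ≈ 5.73 m.

5.73 m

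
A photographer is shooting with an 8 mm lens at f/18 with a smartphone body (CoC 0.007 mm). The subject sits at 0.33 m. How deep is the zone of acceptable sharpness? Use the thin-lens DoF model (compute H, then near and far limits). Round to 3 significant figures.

0.700 m

Hyperfocal distance H = f²/(N·c) + f = 8²/(18 × 0.007) + 8 = 64/0.126 + 8 ≈ 515.9 mm ≈ 0.516 m.
Near limit Dn = s·(H − f)/(H + s − 2f) = 330 × (515.9 − 8) / (515.9 + 330 − 2 × 8) = 330 × 507.9 / 829.9 ≈ 201.97 mm.
Far limit Df = s·(H − f)/(H − s) = 330 × (515.9 − 8) / (515.9 − 330) = 330 × 507.9 / 185.9 ≈ 901.49 mm.
Depth of field = Df − Dn = 901.49 − 201.97 ≈ 699.52 mm ≈ 0.700 m.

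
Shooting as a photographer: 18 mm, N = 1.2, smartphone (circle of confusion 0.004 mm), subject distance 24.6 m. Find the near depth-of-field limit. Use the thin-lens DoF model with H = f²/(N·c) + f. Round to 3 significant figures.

18.0 m

Hyperfocal distance H = f²/(N·c) + f = 18²/(1.2 × 0.004) + 18 = 324/0.0048 + 18 ≈ 67518.0 mm ≈ 67.52 m.
Near limit Dn = s·(H − f)/(H + s − 2f) = 24600 × (67518.0 − 18) / (67518.0 + 24600 − 2 × 18) = 24600 × 67500.0 / 92082.0 ≈ 18033 mm ≈ 18.0 m.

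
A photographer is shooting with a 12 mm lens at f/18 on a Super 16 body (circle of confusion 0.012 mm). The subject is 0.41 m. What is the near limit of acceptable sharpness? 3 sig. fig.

257 mm

Hyperfocal distance H = f²/(N·c) + f = 12²/(18 × 0.012) + 12 = 144/0.216 + 12 ≈ 678.7 mm ≈ 0.679 m.
Near limit Dn = s·(H − f)/(H + s − 2f) = 410 × (678.7 − 12) / (678.7 + 410 − 2 × 12) = 410 × 666.7 / 1064.7 ≈ 256.73 mm.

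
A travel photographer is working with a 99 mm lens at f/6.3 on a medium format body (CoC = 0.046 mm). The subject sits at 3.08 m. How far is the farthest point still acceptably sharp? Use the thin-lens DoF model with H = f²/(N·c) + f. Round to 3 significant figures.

Hyperfocal distance H = f²/(N·c) + f = 99²/(6.3 × 0.046) + 99 = 9801/0.2898 + 99 ≈ 33918.9 mm ≈ 33.92 m.
Far limit Df = s·(H − f)/(H − s) = 3080 × (33918.9 − 99) / (33918.9 − 3080) = 3080 × 33819.9 / 30838.9 ≈ 3377.7 mm ≈ 3.38 m.

3.38 m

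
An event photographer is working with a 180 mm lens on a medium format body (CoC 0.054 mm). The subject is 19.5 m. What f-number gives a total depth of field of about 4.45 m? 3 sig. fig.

f/3.50

Write h = H − f = f²/(N·c). The thin-lens limits are Dn = s·h/(h + (s−f)) and Df = s·h/(h − (s−f)), so DoF = Df − Dn = 2·s·(s−f)·h / (h² − (s−f)²).
That is a quadratic in h: DoF·h² − 2·s·(s−f)·h − DoF·(s−f)² = 0 ⇒ h = (s−f)·(s + √(s² + DoF²)) / DoF = 19320 × (19500 + √(19500² + 4450²)) / 4450 = 19320 × (19500 + 20001.3) / 4450 ≈ 171498 mm.
Then N = f²/(c·h) = 180² / (0.054 × 171498) = 32400 / 9260.9 ≈ 3.50.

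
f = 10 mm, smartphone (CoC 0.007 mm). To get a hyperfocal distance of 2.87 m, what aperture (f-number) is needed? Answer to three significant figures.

f/5

Rearrange H = f²/(N·c) + f for N: N = f² / ((H − f)·c).
N = 10² / ((2870 − 10) × 0.007) = 100 / 20.02 ≈ 5.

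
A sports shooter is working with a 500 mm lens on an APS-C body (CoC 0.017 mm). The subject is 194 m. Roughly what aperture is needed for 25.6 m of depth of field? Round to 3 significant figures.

Write h = H − f = f²/(N·c). The thin-lens limits are Dn = s·h/(h + (s−f)) and Df = s·h/(h − (s−f)), so DoF = Df − Dn = 2·s·(s−f)·h / (h² − (s−f)²).
That is a quadratic in h: DoF·h² − 2·s·(s−f)·h − DoF·(s−f)² = 0 ⇒ h = (s−f)·(s + √(s² + DoF²)) / DoF = 193500 × (194000 + √(194000² + 25600²)) / 25600 = 193500 × (194000 + 195682) / 25600 ≈ 2945446 mm.
Then N = f²/(c·h) = 500² / (0.017 × 2945446) = 250000 / 50073 ≈ 4.99.

f/4.99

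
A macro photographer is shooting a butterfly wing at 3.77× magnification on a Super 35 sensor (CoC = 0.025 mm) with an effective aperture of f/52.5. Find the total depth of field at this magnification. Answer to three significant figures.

At magnification m, DoF ≈ 2·N_eff·c/m² = 2 × 52.5 × 0.025 / 3.77² = 2.625 / 14.21 ≈ 0.185 mm.

0.185 mm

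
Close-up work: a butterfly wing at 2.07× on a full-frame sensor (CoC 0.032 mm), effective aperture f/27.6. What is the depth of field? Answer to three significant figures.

At magnification m, DoF ≈ 2·N_eff·c/m² = 2 × 27.6 × 0.032 / 2.07² = 1.766 / 4.285 ≈ 0.412 mm.

0.412 mm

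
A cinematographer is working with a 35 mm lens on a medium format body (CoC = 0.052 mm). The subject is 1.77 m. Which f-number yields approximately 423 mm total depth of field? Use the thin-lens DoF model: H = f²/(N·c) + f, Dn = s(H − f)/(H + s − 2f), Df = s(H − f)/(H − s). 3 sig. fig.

Write h = H − f = f²/(N·c). The thin-lens limits are Dn = s·h/(h + (s−f)) and Df = s·h/(h − (s−f)), so DoF = Df − Dn = 2·s·(s−f)·h / (h² − (s−f)²).
That is a quadratic in h: DoF·h² − 2·s·(s−f)·h − DoF·(s−f)² = 0 ⇒ h = (s−f)·(s + √(s² + DoF²)) / DoF = 1735 × (1770 + √(1770² + 423²)) / 423 = 1735 × (1770 + 1819.84) / 423 ≈ 14724 mm.
Then N = f²/(c·h) = 35² / (0.052 × 14724) = 1225 / 765.66 ≈ 1.60.

f/1.60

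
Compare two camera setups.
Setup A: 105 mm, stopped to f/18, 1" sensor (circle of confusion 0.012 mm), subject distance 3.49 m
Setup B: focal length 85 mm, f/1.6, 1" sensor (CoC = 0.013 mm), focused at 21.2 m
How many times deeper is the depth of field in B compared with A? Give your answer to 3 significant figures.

5.56

Setup A: H = 105²/(18×0.012) + 105 ≈ 51146.7 mm; DoF = Df − Dn = 3737.89 − 3272.94 ≈ 464.95 mm.
Setup B: H = 85²/(1.6×0.013) + 85 ≈ 347440.8 mm; DoF = Df − Dn = 22572.1 − 19985.1 ≈ 2587.0 mm.
Ratio = 2587.0 / 464.95 ≈ 5.56.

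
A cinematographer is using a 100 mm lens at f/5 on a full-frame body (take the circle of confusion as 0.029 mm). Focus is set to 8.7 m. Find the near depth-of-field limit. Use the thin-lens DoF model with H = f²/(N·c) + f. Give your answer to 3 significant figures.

7.74 m

Hyperfocal distance H = f²/(N·c) + f = 100²/(5 × 0.029) + 100 = 10000/0.145 + 100 ≈ 69065.5 mm ≈ 69.07 m.
Near limit Dn = s·(H − f)/(H + s − 2f) = 8700 × (69065.5 − 100) / (69065.5 + 8700 − 2 × 100) = 8700 × 68965.5 / 77565.5 ≈ 7735.4 mm ≈ 7.74 m.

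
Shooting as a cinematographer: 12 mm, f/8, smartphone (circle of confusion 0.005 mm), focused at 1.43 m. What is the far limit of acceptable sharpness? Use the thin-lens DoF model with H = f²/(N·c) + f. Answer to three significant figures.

Hyperfocal distance H = f²/(N·c) + f = 12²/(8 × 0.005) + 12 = 144/0.04 + 12 ≈ 3612.0 mm ≈ 3.612 m.
Far limit Df = s·(H − f)/(H − s) = 1430 × (3612.0 − 12) / (3612.0 − 1430) = 1430 × 3600.0 / 2182.0 ≈ 2359.3 mm ≈ 2.36 m.

2.36 m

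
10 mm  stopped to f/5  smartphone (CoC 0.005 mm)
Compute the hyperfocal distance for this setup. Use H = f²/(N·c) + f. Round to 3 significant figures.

Hyperfocal distance H = f²/(N·c) + f = 10²/(5 × 0.005) + 10 = 100/0.025 + 10 ≈ 4010.0 mm ≈ 4.01 m.

4.01 m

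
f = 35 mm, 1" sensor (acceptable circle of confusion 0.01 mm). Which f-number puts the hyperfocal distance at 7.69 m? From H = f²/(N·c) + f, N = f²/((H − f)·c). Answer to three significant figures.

f/16

Rearrange H = f²/(N·c) + f for N: N = f² / ((H − f)·c).
N = 35² / ((7690 − 35) × 0.01) = 1225 / 76.55 ≈ 16.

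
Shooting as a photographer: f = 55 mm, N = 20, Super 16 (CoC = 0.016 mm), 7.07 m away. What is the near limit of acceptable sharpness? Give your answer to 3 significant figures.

4.06 m

Hyperfocal distance H = f²/(N·c) + f = 55²/(20 × 0.016) + 55 = 3025/0.32 + 55 ≈ 9508.1 mm ≈ 9.508 m.
Near limit Dn = s·(H − f)/(H + s − 2f) = 7070 × (9508.1 − 55) / (9508.1 + 7070 − 2 × 55) = 7070 × 9453.1 / 16468.1 ≈ 4058.4 mm ≈ 4.06 m.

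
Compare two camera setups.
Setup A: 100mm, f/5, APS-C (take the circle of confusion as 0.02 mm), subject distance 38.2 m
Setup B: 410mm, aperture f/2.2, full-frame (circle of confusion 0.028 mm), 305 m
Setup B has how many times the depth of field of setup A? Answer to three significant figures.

2.02

Setup A: H = 100²/(5×0.02) + 100 ≈ 100100.0 mm; DoF = Df − Dn = 61712 − 27661 ≈ 34051 mm.
Setup B: H = 410²/(2.2×0.028) + 410 ≈ 2729306.1 mm; DoF = Df − Dn = 343320 − 274375 ≈ 68945 mm.
Ratio = 68945 / 34051 ≈ 2.02.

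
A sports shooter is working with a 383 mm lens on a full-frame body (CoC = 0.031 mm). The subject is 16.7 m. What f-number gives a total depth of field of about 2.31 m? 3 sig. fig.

f/20

Write h = H − f = f²/(N·c). The thin-lens limits are Dn = s·h/(h + (s−f)) and Df = s·h/(h − (s−f)), so DoF = Df − Dn = 2·s·(s−f)·h / (h² − (s−f)²).
That is a quadratic in h: DoF·h² − 2·s·(s−f)·h − DoF·(s−f)² = 0 ⇒ h = (s−f)·(s + √(s² + DoF²)) / DoF = 16317 × (16700 + √(16700² + 2310²)) / 2310 = 16317 × (16700 + 16859.0) / 2310 ≈ 237049 mm.
Then N = f²/(c·h) = 383² / (0.031 × 237049) = 146689 / 7348.5 ≈ 20.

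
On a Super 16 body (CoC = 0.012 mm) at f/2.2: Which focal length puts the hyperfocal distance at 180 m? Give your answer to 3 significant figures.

68.9 mm

From H = f²/(N·c) + f, with f ≪ H: f ≈ √(H·N·c) = √(180000 × 2.2 × 0.012) = √4752.0 ≈ 68.93 mm.
The +f correction barely moves this — solving exactly, f² + N·c·f − N·c·H = 0 ⇒ f = (−N·c + √((N·c)² + 4·N·c·H))/2 = (−0.0264 + √19008)/2 ≈ 68.922 mm, so f ≈ 68.9 mm.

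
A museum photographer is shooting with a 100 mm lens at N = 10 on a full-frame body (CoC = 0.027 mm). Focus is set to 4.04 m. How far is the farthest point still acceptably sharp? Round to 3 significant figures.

Hyperfocal distance H = f²/(N·c) + f = 100²/(10 × 0.027) + 100 = 10000/0.27 + 100 ≈ 37137.0 mm ≈ 37.14 m.
Far limit Df = s·(H − f)/(H − s) = 4040 × (37137.0 − 100) / (37137.0 − 4040) = 4040 × 37037.0 / 33097.0 ≈ 4520.9 mm ≈ 4.52 m.

4.52 m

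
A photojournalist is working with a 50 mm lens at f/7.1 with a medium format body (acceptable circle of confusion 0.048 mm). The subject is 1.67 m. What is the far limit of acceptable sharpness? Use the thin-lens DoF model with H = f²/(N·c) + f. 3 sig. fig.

Hyperfocal distance H = f²/(N·c) + f = 50²/(7.1 × 0.048) + 50 = 2500/0.3408 + 50 ≈ 7385.7 mm ≈ 7.386 m.
Far limit Df = s·(H − f)/(H − s) = 1670 × (7385.7 − 50) / (7385.7 − 1670) = 1670 × 7335.7 / 5715.7 ≈ 2143.3 mm ≈ 2.14 m.

2.14 m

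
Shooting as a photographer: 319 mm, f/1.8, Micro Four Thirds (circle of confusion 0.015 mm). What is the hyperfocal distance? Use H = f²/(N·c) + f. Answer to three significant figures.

Hyperfocal distance H = f²/(N·c) + f = 319²/(1.8 × 0.015) + 319 = 101761/0.027 + 319 ≈ 3769244.9 mm ≈ 3770 m.

3770 m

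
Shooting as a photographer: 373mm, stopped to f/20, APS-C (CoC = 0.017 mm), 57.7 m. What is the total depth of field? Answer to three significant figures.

Hyperfocal distance H = f²/(N·c) + f = 373²/(20 × 0.017) + 373 = 139129/0.34 + 373 ≈ 409575.9 mm ≈ 409.6 m.
Near limit Dn = s·(H − f)/(H + s − 2f) = 57700 × (409575.9 − 373) / (409575.9 + 57700 − 2 × 373) = 57700 × 409202.9 / 466529.9 ≈ 50610 mm.
Far limit Df = s·(H − f)/(H − s) = 57700 × (409575.9 − 373) / (409575.9 − 57700) = 57700 × 409202.9 / 351875.9 ≈ 67100 mm.
Depth of field = Df − Dn = 67100 − 50610 ≈ 16490 mm ≈ 16.5 m.

16.5 m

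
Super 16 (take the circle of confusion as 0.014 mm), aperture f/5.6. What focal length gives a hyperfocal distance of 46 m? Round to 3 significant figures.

From H = f²/(N·c) + f, with f ≪ H: f ≈ √(H·N·c) = √(46000 × 5.6 × 0.014) = √3606.4 ≈ 60.05 mm.
Exact: f² + N·c·f − N·c·H = 0 ⇒ f = (−N·c + √((N·c)² + 4·N·c·H))/2 = (−0.0784 + √14426)/2 ≈ 60.014 mm ≈ 60.0 mm.

60.0 mm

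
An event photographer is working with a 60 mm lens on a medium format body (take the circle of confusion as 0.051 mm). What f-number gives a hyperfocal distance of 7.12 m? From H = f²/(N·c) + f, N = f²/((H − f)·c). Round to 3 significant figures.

Rearrange H = f²/(N·c) + f for N: N = f² / ((H − f)·c).
N = 60² / ((7120 − 60) × 0.051) = 3600 / 360.1 ≈ 10.

f/10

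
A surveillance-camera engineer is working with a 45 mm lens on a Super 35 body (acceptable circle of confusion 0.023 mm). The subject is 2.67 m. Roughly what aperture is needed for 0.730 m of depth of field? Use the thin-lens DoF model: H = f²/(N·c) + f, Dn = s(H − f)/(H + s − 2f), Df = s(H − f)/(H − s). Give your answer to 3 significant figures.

f/4.50

Write h = H − f = f²/(N·c). The thin-lens limits are Dn = s·h/(h + (s−f)) and Df = s·h/(h − (s−f)), so DoF = Df − Dn = 2·s·(s−f)·h / (h² − (s−f)²).
That is a quadratic in h: DoF·h² − 2·s·(s−f)·h − DoF·(s−f)² = 0 ⇒ h = (s−f)·(s + √(s² + DoF²)) / DoF = 2625 × (2670 + √(2670² + 730²)) / 730 = 2625 × (2670 + 2768.00) / 730 ≈ 19554 mm.
Then N = f²/(c·h) = 45² / (0.023 × 19554) = 2025 / 449.75 ≈ 4.50.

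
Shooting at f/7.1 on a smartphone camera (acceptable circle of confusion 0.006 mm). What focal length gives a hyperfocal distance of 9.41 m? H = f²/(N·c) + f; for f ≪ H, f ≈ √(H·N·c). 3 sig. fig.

From H = f²/(N·c) + f, with f ≪ H: f ≈ √(H·N·c) = √(9410 × 7.1 × 0.006) = √400.87 ≈ 20.02 mm.
The +f correction barely moves this — solving exactly, f² + N·c·f − N·c·H = 0 ⇒ f = (−N·c + √((N·c)² + 4·N·c·H))/2 = (−0.0426 + √1603.5)/2 ≈ 20.000 mm, so f ≈ 20.0 mm.

20.0 mm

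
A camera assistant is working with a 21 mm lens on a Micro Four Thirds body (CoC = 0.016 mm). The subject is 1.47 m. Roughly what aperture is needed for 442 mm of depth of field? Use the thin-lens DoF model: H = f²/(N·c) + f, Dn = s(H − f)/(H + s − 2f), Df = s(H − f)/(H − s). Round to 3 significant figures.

f/2.80

Write h = H − f = f²/(N·c). The thin-lens limits are Dn = s·h/(h + (s−f)) and Df = s·h/(h − (s−f)), so DoF = Df − Dn = 2·s·(s−f)·h / (h² − (s−f)²).
That is a quadratic in h: DoF·h² − 2·s·(s−f)·h − DoF·(s−f)² = 0 ⇒ h = (s−f)·(s + √(s² + DoF²)) / DoF = 1449 × (1470 + √(1470² + 442²)) / 442 = 1449 × (1470 + 1535.01) / 442 ≈ 9851.3 mm.
Then N = f²/(c·h) = 21² / (0.016 × 9851.3) = 441 / 157.62 ≈ 2.80.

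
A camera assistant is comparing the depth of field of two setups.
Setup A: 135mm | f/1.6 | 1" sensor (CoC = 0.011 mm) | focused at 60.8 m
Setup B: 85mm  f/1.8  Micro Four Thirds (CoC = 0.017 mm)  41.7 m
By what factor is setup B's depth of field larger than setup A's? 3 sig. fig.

2.12

Setup A: H = 135²/(1.6×0.011) + 135 ≈ 1035646.4 mm; DoF = Df − Dn = 64583.6 − 57435.2 ≈ 7148.4 mm.
Setup B: H = 85²/(1.8×0.017) + 85 ≈ 236196.1 mm; DoF = Df − Dn = 50622 − 35452 ≈ 15170 mm.
Ratio = 15170 / 7148.4 ≈ 2.12.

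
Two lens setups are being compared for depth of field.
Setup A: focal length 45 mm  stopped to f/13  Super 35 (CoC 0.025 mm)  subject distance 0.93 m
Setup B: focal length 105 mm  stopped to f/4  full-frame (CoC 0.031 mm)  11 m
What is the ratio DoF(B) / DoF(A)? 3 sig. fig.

Setup A: H = 45²/(13×0.025) + 45 ≈ 6275.8 mm; DoF = Df − Dn = 1083.96 − 814.33 ≈ 269.63 mm.
Setup B: H = 105²/(4×0.031) + 105 ≈ 89016.3 mm; DoF = Df − Dn = 12536.2 − 9799.2 ≈ 2737.0 mm.
Ratio = 2737.0 / 269.63 ≈ 10.2.

10.2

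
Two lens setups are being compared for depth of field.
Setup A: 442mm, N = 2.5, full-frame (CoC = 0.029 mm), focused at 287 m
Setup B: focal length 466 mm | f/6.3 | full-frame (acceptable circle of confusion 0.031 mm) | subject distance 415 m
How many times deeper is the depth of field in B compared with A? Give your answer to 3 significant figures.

Setup A: H = 442²/(2.5×0.029) + 442 ≈ 2695117.9 mm; DoF = Df − Dn = 321152 − 259413 ≈ 61739 mm.
Setup B: H = 466²/(6.3×0.031) + 466 ≈ 1112375.9 mm; DoF = Df − Dn = 661684 − 302299 ≈ 359385 mm.
Ratio = 359385 / 61739 ≈ 5.82.

5.82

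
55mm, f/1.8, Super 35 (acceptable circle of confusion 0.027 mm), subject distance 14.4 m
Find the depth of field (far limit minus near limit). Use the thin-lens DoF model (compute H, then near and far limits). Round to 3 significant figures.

7.01 m

Hyperfocal distance H = f²/(N·c) + f = 55²/(1.8 × 0.027) + 55 = 3025/0.0486 + 55 ≈ 62297.8 mm ≈ 62.30 m.
Near limit Dn = s·(H − f)/(H + s − 2f) = 14400 × (62297.8 − 55) / (62297.8 + 14400 − 2 × 55) = 14400 × 62242.8 / 76587.8 ≈ 11702.9 mm.
Far limit Df = s·(H − f)/(H − s) = 14400 × (62297.8 − 55) / (62297.8 − 14400) = 14400 × 62242.8 / 47897.8 ≈ 18712.7 mm.
Depth of field = Df − Dn = 18712.7 − 11702.9 ≈ 7009.8 mm ≈ 7.01 m.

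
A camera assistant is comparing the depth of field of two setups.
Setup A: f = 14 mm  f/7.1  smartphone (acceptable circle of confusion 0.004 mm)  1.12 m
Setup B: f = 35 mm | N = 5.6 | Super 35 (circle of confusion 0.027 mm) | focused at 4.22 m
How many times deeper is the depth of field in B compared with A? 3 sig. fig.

Setup A: H = 14²/(7.1×0.004) + 14 ≈ 6915.4 mm; DoF = Df − Dn = 1333.74 − 965.30 ≈ 368.44 mm.
Setup B: H = 35²/(5.6×0.027) + 35 ≈ 8136.9 mm; DoF = Df − Dn = 8728.9 − 2782.6 ≈ 5946.3 mm.
Ratio = 5946.3 / 368.44 ≈ 16.1.

16.1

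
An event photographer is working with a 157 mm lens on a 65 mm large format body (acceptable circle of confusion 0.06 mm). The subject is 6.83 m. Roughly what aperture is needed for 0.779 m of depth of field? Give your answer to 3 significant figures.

f/3.50

Write h = H − f = f²/(N·c). The thin-lens limits are Dn = s·h/(h + (s−f)) and Df = s·h/(h − (s−f)), so DoF = Df − Dn = 2·s·(s−f)·h / (h² − (s−f)²).
That is a quadratic in h: DoF·h² − 2·s·(s−f)·h − DoF·(s−f)² = 0 ⇒ h = (s−f)·(s + √(s² + DoF²)) / DoF = 6673 × (6830 + √(6830² + 779²)) / 779 = 6673 × (6830 + 6874.28) / 779 ≈ 117392 mm.
Then N = f²/(c·h) = 157² / (0.06 × 117392) = 24649 / 7043.5 ≈ 3.50.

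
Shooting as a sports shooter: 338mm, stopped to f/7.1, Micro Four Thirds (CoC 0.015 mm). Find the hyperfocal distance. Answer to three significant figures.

Hyperfocal distance H = f²/(N·c) + f = 338²/(7.1 × 0.015) + 338 = 114244/0.1065 + 338 ≈ 1073051.6 mm ≈ 1070 m.

1070 m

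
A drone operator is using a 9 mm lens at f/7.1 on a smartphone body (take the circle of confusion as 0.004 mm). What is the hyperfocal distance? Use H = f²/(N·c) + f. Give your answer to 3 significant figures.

2.86 m

Hyperfocal distance H = f²/(N·c) + f = 9²/(7.1 × 0.004) + 9 = 81/0.0284 + 9 ≈ 2861.1 mm ≈ 2.86 m.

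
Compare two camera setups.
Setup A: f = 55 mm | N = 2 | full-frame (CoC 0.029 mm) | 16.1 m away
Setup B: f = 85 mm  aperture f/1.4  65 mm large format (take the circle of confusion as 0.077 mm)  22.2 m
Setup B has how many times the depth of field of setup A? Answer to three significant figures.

1.50

Setup A: H = 55²/(2×0.029) + 55 ≈ 52210.2 mm; DoF = Df − Dn = 23254 − 12312 ≈ 10942 mm.
Setup B: H = 85²/(1.4×0.077) + 85 ≈ 67107.3 mm; DoF = Df − Dn = 33133 − 16692 ≈ 16441 mm.
Ratio = 16441 / 10942 ≈ 1.50.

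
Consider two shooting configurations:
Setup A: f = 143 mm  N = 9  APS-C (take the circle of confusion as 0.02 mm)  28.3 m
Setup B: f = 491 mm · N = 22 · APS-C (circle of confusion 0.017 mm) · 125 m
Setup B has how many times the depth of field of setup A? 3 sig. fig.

3.36

Setup A: H = 143²/(9×0.02) + 143 ≈ 113748.6 mm; DoF = Df − Dn = 37625 − 22679 ≈ 14946 mm.
Setup B: H = 491²/(22×0.017) + 491 ≈ 645092.6 mm; DoF = Df − Dn = 154925 − 104764 ≈ 50161 mm.
Ratio = 50161 / 14946 ≈ 3.36.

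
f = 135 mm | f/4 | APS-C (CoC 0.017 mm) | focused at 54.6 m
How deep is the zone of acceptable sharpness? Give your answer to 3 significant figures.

23.1 m

Hyperfocal distance H = f²/(N·c) + f = 135²/(4 × 0.017) + 135 = 18225/0.068 + 135 ≈ 268149.7 mm ≈ 268.1 m.
Near limit Dn = s·(H − f)/(H + s − 2f) = 54600 × (268149.7 − 135) / (268149.7 + 54600 − 2 × 135) = 54600 × 268014.7 / 322479.7 ≈ 45378 mm.
Far limit Df = s·(H − f)/(H − s) = 54600 × (268149.7 − 135) / (268149.7 − 54600) = 54600 × 268014.7 / 213549.7 ≈ 68526 mm.
Depth of field = Df − Dn = 68526 − 45378 ≈ 23148 mm ≈ 23.1 m.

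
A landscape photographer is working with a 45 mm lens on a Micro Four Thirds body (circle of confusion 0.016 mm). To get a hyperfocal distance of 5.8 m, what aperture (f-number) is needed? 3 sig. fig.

Rearrange H = f²/(N·c) + f for N: N = f² / ((H − f)·c).
N = 45² / ((5800 − 45) × 0.016) = 2025 / 92.08 ≈ 22.

f/22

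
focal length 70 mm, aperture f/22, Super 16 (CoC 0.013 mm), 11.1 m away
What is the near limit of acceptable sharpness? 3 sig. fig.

Hyperfocal distance H = f²/(N·c) + f = 70²/(22 × 0.013) + 70 = 4900/0.286 + 70 ≈ 17202.9 mm ≈ 17.20 m.
Near limit Dn = s·(H − f)/(H + s − 2f) = 11100 × (17202.9 − 70) / (17202.9 + 11100 − 2 × 70) = 11100 × 17132.9 / 28162.9 ≈ 6752.7 mm ≈ 6.75 m.

6.75 m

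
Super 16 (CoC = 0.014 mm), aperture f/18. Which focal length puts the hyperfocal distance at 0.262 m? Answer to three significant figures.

8.00 mm

From H = f²/(N·c) + f, with f ≪ H: f ≈ √(H·N·c) = √(262 × 18 × 0.014) = √66.024 ≈ 8.126 mm.
Exact: f² + N·c·f − N·c·H = 0 ⇒ f = (−N·c + √((N·c)² + 4·N·c·H))/2 = (−0.252 + √264.16)/2 ≈ 8.0005 mm ≈ 8.00 mm.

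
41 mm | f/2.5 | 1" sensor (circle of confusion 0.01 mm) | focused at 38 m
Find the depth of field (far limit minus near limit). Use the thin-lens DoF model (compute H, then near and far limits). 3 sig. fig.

Hyperfocal distance H = f²/(N·c) + f = 41²/(2.5 × 0.01) + 41 = 1681/0.025 + 41 ≈ 67281.0 mm ≈ 67.28 m.
Near limit Dn = s·(H − f)/(H + s − 2f) = 38000 × (67281.0 − 41) / (67281.0 + 38000 − 2 × 41) = 38000 × 67240.0 / 105199.0 ≈ 24288 mm.
Far limit Df = s·(H − f)/(H − s) = 38000 × (67281.0 − 41) / (67281.0 − 38000) = 38000 × 67240.0 / 29281.0 ≈ 87262 mm.
Depth of field = Df − Dn = 87262 − 24288 ≈ 62974 mm ≈ 63.0 m.

63.0 m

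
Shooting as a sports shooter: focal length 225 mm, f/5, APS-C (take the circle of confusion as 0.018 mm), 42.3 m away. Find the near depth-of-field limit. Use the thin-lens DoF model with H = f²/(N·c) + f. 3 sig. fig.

39.4 m

Hyperfocal distance H = f²/(N·c) + f = 225²/(5 × 0.018) + 225 = 50625/0.09 + 225 ≈ 562725.0 mm ≈ 562.7 m.
Near limit Dn = s·(H − f)/(H + s − 2f) = 42300 × (562725.0 − 225) / (562725.0 + 42300 − 2 × 225) = 42300 × 562500.0 / 604575.0 ≈ 39356 mm ≈ 39.4 m.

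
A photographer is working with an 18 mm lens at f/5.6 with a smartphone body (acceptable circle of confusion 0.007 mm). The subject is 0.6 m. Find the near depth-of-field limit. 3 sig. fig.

Hyperfocal distance H = f²/(N·c) + f = 18²/(5.6 × 0.007) + 18 = 324/0.0392 + 18 ≈ 8283.3 mm ≈ 8.283 m.
Near limit Dn = s·(H − f)/(H + s − 2f) = 600 × (8283.3 − 18) / (8283.3 + 600 − 2 × 18) = 600 × 8265.3 / 8847.3 ≈ 560.53 mm ≈ 0.561 m.

0.561 m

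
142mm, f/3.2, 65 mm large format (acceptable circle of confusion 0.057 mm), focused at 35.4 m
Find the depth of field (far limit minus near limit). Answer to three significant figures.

Hyperfocal distance H = f²/(N·c) + f = 142²/(3.2 × 0.057) + 142 = 20164/0.1824 + 142 ≈ 110690.2 mm ≈ 110.7 m.
Near limit Dn = s·(H − f)/(H + s − 2f) = 35400 × (110690.2 − 142) / (110690.2 + 35400 − 2 × 142) = 35400 × 110548.2 / 145806.2 ≈ 26840 mm.
Far limit Df = s·(H − f)/(H − s) = 35400 × (110690.2 − 142) / (110690.2 − 35400) = 35400 × 110548.2 / 75290.2 ≈ 51978 mm.
Depth of field = Df − Dn = 51978 − 26840 ≈ 25138 mm ≈ 25.1 m.

25.1 m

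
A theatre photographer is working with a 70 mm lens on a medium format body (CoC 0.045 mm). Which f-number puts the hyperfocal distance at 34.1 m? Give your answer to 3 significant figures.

Rearrange H = f²/(N·c) + f for N: N = f² / ((H − f)·c).
N = 70² / ((34100 − 70) × 0.045) = 4900 / 1531 ≈ 3.20.

f/3.20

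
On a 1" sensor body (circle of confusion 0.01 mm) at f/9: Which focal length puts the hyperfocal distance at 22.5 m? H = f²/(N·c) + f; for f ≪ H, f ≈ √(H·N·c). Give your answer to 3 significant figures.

45.0 mm

From H = f²/(N·c) + f, with f ≪ H: f ≈ √(H·N·c) = √(22500 × 9 × 0.01) = √2025.0 ≈ 45.00 mm.
The +f correction barely moves this — solving exactly, f² + N·c·f − N·c·H = 0 ⇒ f = (−N·c + √((N·c)² + 4·N·c·H))/2 = (−0.09 + √8100.0)/2 ≈ 44.955 mm, so f ≈ 45.0 mm.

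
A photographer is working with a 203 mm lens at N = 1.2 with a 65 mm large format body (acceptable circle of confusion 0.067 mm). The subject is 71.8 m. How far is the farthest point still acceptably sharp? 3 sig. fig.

Hyperfocal distance H = f²/(N·c) + f = 203²/(1.2 × 0.067) + 203 = 41209/0.0804 + 203 ≈ 512752.8 mm ≈ 512.8 m.
Far limit Df = s·(H − f)/(H − s) = 71800 × (512752.8 − 203) / (512752.8 − 71800) = 71800 × 512549.8 / 440952.8 ≈ 83458 mm ≈ 83.5 m.

83.5 m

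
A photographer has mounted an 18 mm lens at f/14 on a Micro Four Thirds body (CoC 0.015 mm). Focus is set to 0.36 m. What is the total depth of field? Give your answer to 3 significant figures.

Hyperfocal distance H = f²/(N·c) + f = 18²/(14 × 0.015) + 18 = 324/0.21 + 18 ≈ 1560.9 mm ≈ 1.561 m.
Near limit Dn = s·(H − f)/(H + s − 2f) = 360 × (1560.9 − 18) / (1560.9 + 360 − 2 × 18) = 360 × 1542.9 / 1884.9 ≈ 294.68 mm.
Far limit Df = s·(H − f)/(H − s) = 360 × (1560.9 − 18) / (1560.9 − 360) = 360 × 1542.9 / 1200.9 ≈ 462.53 mm.
Depth of field = Df − Dn = 462.53 − 294.68 ≈ 167.85 mm.

168 mm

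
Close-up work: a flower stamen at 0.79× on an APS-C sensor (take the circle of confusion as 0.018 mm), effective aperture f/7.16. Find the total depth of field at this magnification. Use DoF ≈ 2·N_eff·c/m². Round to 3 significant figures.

At magnification m, DoF ≈ 2·N_eff·c/m² = 2 × 7.16 × 0.018 / 0.79² = 0.2578 / 0.6241 ≈ 0.413 mm.

0.413 mm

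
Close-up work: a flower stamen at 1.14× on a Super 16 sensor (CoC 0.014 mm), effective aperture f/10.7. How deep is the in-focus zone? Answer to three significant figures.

0.231 mm

At magnification m, DoF ≈ 2·N_eff·c/m² = 2 × 10.7 × 0.014 / 1.14² = 0.2996 / 1.3 ≈ 0.231 mm.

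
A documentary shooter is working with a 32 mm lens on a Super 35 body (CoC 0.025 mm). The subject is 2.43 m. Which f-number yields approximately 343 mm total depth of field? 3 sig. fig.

f/1.20

Write h = H − f = f²/(N·c). The thin-lens limits are Dn = s·h/(h + (s−f)) and Df = s·h/(h − (s−f)), so DoF = Df − Dn = 2·s·(s−f)·h / (h² − (s−f)²).
That is a quadratic in h: DoF·h² − 2·s·(s−f)·h − DoF·(s−f)² = 0 ⇒ h = (s−f)·(s + √(s² + DoF²)) / DoF = 2398 × (2430 + √(2430² + 343²)) / 343 = 2398 × (2430 + 2454.09) / 343 ≈ 34146 mm.
Then N = f²/(c·h) = 32² / (0.025 × 34146) = 1024 / 853.65 ≈ 1.20.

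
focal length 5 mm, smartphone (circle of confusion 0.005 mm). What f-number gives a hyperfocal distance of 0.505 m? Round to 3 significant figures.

f/10

Rearrange H = f²/(N·c) + f for N: N = f² / ((H − f)·c).
N = 5² / ((505 − 5) × 0.005) = 25 / 2.500 ≈ 10.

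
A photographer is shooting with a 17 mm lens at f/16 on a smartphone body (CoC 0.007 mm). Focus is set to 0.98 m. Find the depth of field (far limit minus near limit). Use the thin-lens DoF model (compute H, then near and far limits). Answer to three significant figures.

0.850 m

Hyperfocal distance H = f²/(N·c) + f = 17²/(16 × 0.007) + 17 = 289/0.112 + 17 ≈ 2597.4 mm ≈ 2.597 m.
Near limit Dn = s·(H − f)/(H + s − 2f) = 980 × (2597.4 − 17) / (2597.4 + 980 − 2 × 17) = 980 × 2580.4 / 3543.4 ≈ 713.66 mm.
Far limit Df = s·(H − f)/(H − s) = 980 × (2597.4 − 17) / (2597.4 − 980) = 980 × 2580.4 / 1617.4 ≈ 1563.51 mm.
Depth of field = Df − Dn = 1563.51 − 713.66 ≈ 849.85 mm ≈ 0.850 m.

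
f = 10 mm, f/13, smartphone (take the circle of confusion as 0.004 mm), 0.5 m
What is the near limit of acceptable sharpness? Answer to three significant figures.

Hyperfocal distance H = f²/(N·c) + f = 10²/(13 × 0.004) + 10 = 100/0.052 + 10 ≈ 1933.1 mm ≈ 1.933 m.
Near limit Dn = s·(H − f)/(H + s − 2f) = 500 × (1933.1 − 10) / (1933.1 + 500 − 2 × 10) = 500 × 1923.1 / 2413.1 ≈ 398.47 mm.

398 mm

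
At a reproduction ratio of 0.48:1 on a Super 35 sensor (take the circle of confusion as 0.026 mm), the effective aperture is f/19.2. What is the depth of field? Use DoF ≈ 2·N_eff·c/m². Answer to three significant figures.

At magnification m, DoF ≈ 2·N_eff·c/m² = 2 × 19.2 × 0.026 / 0.48² = 0.9984 / 0.2304 ≈ 4.33 mm.

4.33 mm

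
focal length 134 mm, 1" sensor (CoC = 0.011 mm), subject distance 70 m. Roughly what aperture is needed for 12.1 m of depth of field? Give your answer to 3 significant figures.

Write h = H − f = f²/(N·c). The thin-lens limits are Dn = s·h/(h + (s−f)) and Df = s·h/(h − (s−f)), so DoF = Df − Dn = 2·s·(s−f)·h / (h² − (s−f)²).
That is a quadratic in h: DoF·h² − 2·s·(s−f)·h − DoF·(s−f)² = 0 ⇒ h = (s−f)·(s + √(s² + DoF²)) / DoF = 69866 × (70000 + √(70000² + 12100²)) / 12100 = 69866 × (70000 + 71038.1) / 12100 ≈ 814361 mm.
Then N = f²/(c·h) = 134² / (0.011 × 814361) = 17956 / 8958.0 ≈ 2.00.

f/2.00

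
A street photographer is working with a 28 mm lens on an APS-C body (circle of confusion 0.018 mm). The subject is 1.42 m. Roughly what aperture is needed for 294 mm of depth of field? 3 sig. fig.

f/3.21

Write h = H − f = f²/(N·c). The thin-lens limits are Dn = s·h/(h + (s−f)) and Df = s·h/(h − (s−f)), so DoF = Df − Dn = 2·s·(s−f)·h / (h² − (s−f)²).
That is a quadratic in h: DoF·h² − 2·s·(s−f)·h − DoF·(s−f)² = 0 ⇒ h = (s−f)·(s + √(s² + DoF²)) / DoF = 1392 × (1420 + √(1420² + 294²)) / 294 = 1392 × (1420 + 1450.12) / 294 ≈ 13589 mm.
Then N = f²/(c·h) = 28² / (0.018 × 13589) = 784 / 244.60 ≈ 3.21.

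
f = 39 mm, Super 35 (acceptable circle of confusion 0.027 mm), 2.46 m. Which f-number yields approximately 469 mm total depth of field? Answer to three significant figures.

Write h = H − f = f²/(N·c). The thin-lens limits are Dn = s·h/(h + (s−f)) and Df = s·h/(h − (s−f)), so DoF = Df − Dn = 2·s·(s−f)·h / (h² − (s−f)²).
That is a quadratic in h: DoF·h² − 2·s·(s−f)·h − DoF·(s−f)² = 0 ⇒ h = (s−f)·(s + √(s² + DoF²)) / DoF = 2421 × (2460 + √(2460² + 469²)) / 469 = 2421 × (2460 + 2504.31) / 469 ≈ 25626 mm.
Then N = f²/(c·h) = 39² / (0.027 × 25626) = 1521 / 691.90 ≈ 2.20.

f/2.20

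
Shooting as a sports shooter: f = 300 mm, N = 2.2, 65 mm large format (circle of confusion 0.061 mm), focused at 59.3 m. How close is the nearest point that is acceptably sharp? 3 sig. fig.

Hyperfocal distance H = f²/(N·c) + f = 300²/(2.2 × 0.061) + 300 = 90000/0.1342 + 300 ≈ 670940.8 mm ≈ 670.9 m.
Near limit Dn = s·(H − f)/(H + s − 2f) = 59300 × (670940.8 − 300) / (670940.8 + 59300 − 2 × 300) = 59300 × 670640.8 / 729640.8 ≈ 54505 mm ≈ 54.5 m.

54.5 m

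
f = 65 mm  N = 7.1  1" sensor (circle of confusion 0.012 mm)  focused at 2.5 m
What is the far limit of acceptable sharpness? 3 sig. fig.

Hyperfocal distance H = f²/(N·c) + f = 65²/(7.1 × 0.012) + 65 = 4225/0.0852 + 65 ≈ 49654.2 mm ≈ 49.65 m.
Far limit Df = s·(H − f)/(H − s) = 2500 × (49654.2 − 65) / (49654.2 − 2500) = 2500 × 49589.2 / 47154.2 ≈ 2629.1 mm ≈ 2.63 m.

2.63 m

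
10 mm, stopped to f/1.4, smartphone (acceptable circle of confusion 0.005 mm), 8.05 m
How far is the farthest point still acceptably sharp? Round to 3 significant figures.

Hyperfocal distance H = f²/(N·c) + f = 10²/(1.4 × 0.005) + 10 = 100/0.007 + 10 ≈ 14295.7 mm ≈ 14.30 m.
Far limit Df = s·(H − f)/(H − s) = 8050 × (14295.7 − 10) / (14295.7 − 8050) = 8050 × 14285.7 / 6245.7 ≈ 18413 mm ≈ 18.4 m.

18.4 m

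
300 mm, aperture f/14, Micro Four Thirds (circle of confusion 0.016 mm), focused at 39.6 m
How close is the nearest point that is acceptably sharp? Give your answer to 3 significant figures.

Hyperfocal distance H = f²/(N·c) + f = 300²/(14 × 0.016) + 300 = 90000/0.224 + 300 ≈ 402085.7 mm ≈ 402.1 m.
Near limit Dn = s·(H − f)/(H + s − 2f) = 39600 × (402085.7 − 300) / (402085.7 + 39600 − 2 × 300) = 39600 × 401785.7 / 441085.7 ≈ 36072 mm ≈ 36.1 m.

36.1 m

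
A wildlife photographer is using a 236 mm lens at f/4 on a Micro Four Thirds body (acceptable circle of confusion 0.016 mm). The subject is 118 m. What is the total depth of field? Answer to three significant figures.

Hyperfocal distance H = f²/(N·c) + f = 236²/(4 × 0.016) + 236 = 55696/0.064 + 236 ≈ 870486.0 mm ≈ 870.5 m.
Near limit Dn = s·(H − f)/(H + s − 2f) = 118000 × (870486.0 − 236) / (870486.0 + 118000 − 2 × 236) = 118000 × 870250.0 / 988014.0 ≈ 103935 mm.
Far limit Df = s·(H − f)/(H − s) = 118000 × (870486.0 − 236) / (870486.0 − 118000) = 118000 × 870250.0 / 752486.0 ≈ 136467 mm.
Depth of field = Df − Dn = 136467 − 103935 ≈ 32532 mm ≈ 32.5 m.

32.5 m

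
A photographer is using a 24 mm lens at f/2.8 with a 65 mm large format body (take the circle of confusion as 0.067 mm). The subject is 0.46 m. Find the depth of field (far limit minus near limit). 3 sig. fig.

133 mm

Hyperfocal distance H = f²/(N·c) + f = 24²/(2.8 × 0.067) + 24 = 576/0.1876 + 24 ≈ 3094.4 mm ≈ 3.094 m.
Near limit Dn = s·(H − f)/(H + s − 2f) = 460 × (3094.4 − 24) / (3094.4 + 460 − 2 × 24) = 460 × 3070.4 / 3506.4 ≈ 402.80 mm.
Far limit Df = s·(H − f)/(H − s) = 460 × (3094.4 − 24) / (3094.4 − 460) = 460 × 3070.4 / 2634.4 ≈ 536.13 mm.
Depth of field = Df − Dn = 536.13 − 402.80 ≈ 133.33 mm.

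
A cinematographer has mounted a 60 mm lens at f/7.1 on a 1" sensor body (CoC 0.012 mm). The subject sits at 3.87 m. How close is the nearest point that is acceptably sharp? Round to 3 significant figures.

Hyperfocal distance H = f²/(N·c) + f = 60²/(7.1 × 0.012) + 60 = 3600/0.0852 + 60 ≈ 42313.5 mm ≈ 42.31 m.
Near limit Dn = s·(H − f)/(H + s − 2f) = 3870 × (42313.5 − 60) / (42313.5 + 3870 − 2 × 60) = 3870 × 42253.5 / 46063.5 ≈ 3549.9 mm ≈ 3.55 m.

3.55 m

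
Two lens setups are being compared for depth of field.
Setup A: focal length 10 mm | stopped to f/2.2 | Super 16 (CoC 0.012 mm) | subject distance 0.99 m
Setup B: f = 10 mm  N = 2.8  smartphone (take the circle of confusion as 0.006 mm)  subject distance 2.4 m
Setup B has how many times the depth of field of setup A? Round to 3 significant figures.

Setup A: H = 10²/(2.2×0.012) + 10 ≈ 3797.9 mm; DoF = Df − Dn = 1335.53 − 786.51 ≈ 549.02 mm.
Setup B: H = 10²/(2.8×0.006) + 10 ≈ 5962.4 mm; DoF = Df − Dn = 4010.2 − 1712.4 ≈ 2297.8 mm.
Ratio = 2297.8 / 549.02 ≈ 4.19.

4.19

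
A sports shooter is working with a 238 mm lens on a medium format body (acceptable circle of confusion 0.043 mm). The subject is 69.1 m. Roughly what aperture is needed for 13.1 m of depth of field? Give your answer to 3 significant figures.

f/1.80

Write h = H − f = f²/(N·c). The thin-lens limits are Dn = s·h/(h + (s−f)) and Df = s·h/(h − (s−f)), so DoF = Df − Dn = 2·s·(s−f)·h / (h² − (s−f)²).
That is a quadratic in h: DoF·h² − 2·s·(s−f)·h − DoF·(s−f)² = 0 ⇒ h = (s−f)·(s + √(s² + DoF²)) / DoF = 68862 × (69100 + √(69100² + 13100²)) / 13100 = 68862 × (69100 + 70330.8) / 13100 ≈ 732938 mm.
Then N = f²/(c·h) = 238² / (0.043 × 732938) = 56644 / 31516 ≈ 1.80.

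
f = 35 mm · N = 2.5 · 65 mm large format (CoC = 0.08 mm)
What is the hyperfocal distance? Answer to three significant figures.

Hyperfocal distance H = f²/(N·c) + f = 35²/(2.5 × 0.08) + 35 = 1225/0.2 + 35 ≈ 6160.0 mm ≈ 6.16 m.

6.16 m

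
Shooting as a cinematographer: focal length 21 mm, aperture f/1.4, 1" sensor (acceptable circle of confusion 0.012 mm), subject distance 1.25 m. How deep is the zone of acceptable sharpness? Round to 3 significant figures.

Hyperfocal distance H = f²/(N·c) + f = 21²/(1.4 × 0.012) + 21 = 441/0.0168 + 21 ≈ 26271.0 mm ≈ 26.27 m.
Near limit Dn = s·(H − f)/(H + s − 2f) = 1250 × (26271.0 − 21) / (26271.0 + 1250 − 2 × 21) = 1250 × 26250.0 / 27479.0 ≈ 1194.09 mm.
Far limit Df = s·(H − f)/(H − s) = 1250 × (26271.0 − 21) / (26271.0 − 1250) = 1250 × 26250.0 / 25021.0 ≈ 1311.40 mm.
Depth of field = Df − Dn = 1311.40 − 1194.09 ≈ 117.31 mm.

117 mm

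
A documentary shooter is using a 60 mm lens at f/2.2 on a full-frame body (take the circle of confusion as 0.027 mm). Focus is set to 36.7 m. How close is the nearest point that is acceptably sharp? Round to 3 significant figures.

22.9 m

Hyperfocal distance H = f²/(N·c) + f = 60²/(2.2 × 0.027) + 60 = 3600/0.0594 + 60 ≈ 60666.1 mm ≈ 60.67 m.
Near limit Dn = s·(H − f)/(H + s − 2f) = 36700 × (60666.1 − 60) / (60666.1 + 36700 − 2 × 60) = 36700 × 60606.1 / 97246.1 ≈ 22872 mm ≈ 22.9 m.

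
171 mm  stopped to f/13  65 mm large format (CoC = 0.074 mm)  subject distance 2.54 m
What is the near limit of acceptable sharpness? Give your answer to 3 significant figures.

Hyperfocal distance H = f²/(N·c) + f = 171²/(13 × 0.074) + 171 = 29241/0.962 + 171 ≈ 30567.0 mm ≈ 30.57 m.
Near limit Dn = s·(H − f)/(H + s − 2f) = 2540 × (30567.0 − 171) / (30567.0 + 2540 − 2 × 171) = 2540 × 30396.0 / 32765.0 ≈ 2356.4 mm ≈ 2.36 m.

2.36 m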